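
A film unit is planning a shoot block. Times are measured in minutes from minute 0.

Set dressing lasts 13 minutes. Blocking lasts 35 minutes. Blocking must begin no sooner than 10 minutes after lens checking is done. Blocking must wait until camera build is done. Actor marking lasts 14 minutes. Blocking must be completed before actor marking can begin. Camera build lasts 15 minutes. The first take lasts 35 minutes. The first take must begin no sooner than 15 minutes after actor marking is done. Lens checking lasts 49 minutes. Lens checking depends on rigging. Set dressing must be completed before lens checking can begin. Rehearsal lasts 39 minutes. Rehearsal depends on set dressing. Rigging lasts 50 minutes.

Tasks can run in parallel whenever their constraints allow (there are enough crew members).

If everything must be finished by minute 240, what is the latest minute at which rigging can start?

Nothing follows the first take; the deadline of minute 240 is its only limit. It must start by 240 − 35 = minute 205.
Actor marking must finish before the first take (must start by minute 205, minus 15-minute gap → minute 190). With a 14-minute duration, actor marking must start by 190 − 14 = minute 176.
Blocking has to be done before actor marking (must start by minute 176). That means finishing by minute 176, i.e. starting by 176 − 35 = minute 141.
Lens checking must finish before blocking (must start by minute 141, minus 10-minute gap → minute 131). With a 49-minute duration, lens checking must start by 131 − 49 = minute 82.
Rigging feeds into lens checking (must start by minute 82); so rigging must finish by minute 82 and therefore start by minute 32.

32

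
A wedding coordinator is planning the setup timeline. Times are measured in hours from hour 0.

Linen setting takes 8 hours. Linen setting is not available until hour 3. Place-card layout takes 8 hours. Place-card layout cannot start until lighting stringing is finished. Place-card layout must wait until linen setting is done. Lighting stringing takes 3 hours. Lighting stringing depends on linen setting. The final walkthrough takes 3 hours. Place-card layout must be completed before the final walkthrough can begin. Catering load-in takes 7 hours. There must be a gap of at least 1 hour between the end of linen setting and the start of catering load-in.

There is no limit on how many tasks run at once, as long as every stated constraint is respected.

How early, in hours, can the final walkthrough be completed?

25

Linen setting waits on its own release at hour 3, so it starts at hour 3 and finishes at 3 + 8 = hour 11.
Lighting stringing waits on linen setting (finishes hour 11), so it starts at hour 11 and finishes at 11 + 3 = hour 14.
Place-card layout cannot start until lighting stringing (finishes hour 14); linen setting (finishes hour 11). The controlling bound is hour 14, so place-card layout finishes at 14 + 8 = hour 22.
After place-card layout (finishes hour 22), the final walkthrough can start at hour 22 and finishes at hour 25.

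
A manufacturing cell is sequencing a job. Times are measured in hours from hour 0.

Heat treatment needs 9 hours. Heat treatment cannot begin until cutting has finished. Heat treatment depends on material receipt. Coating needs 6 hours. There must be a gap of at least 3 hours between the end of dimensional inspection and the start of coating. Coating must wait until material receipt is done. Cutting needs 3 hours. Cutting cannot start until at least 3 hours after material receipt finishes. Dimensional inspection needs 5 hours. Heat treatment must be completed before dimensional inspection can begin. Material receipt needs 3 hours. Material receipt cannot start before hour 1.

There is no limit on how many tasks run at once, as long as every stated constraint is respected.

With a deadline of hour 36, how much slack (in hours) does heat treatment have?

Material receipt waits on its own release at hour 1, so it starts at hour 1 and finishes at 1 + 3 = hour 4.
After material receipt (finishes hour 4, plus 3-hour gap → hour 7), cutting can start at hour 7 and finishes at hour 10.
Heat treatment has to wait for cutting (finishes hour 10); material receipt (finishes hour 4). The latest of these is hour 10, so heat treatment runs hour 10 to 10 + 9 = hour 19.

Working backward from the deadline:
Nothing follows coating; the deadline of hour 36 is its only limit. It must start by 36 − 6 = hour 30.
Dimensional inspection must finish before coating (must start by hour 30, minus 3-hour gap → hour 27). With a 5-hour duration, dimensional inspection must start by 27 − 5 = hour 22.
Heat treatment must finish before dimensional inspection (must start by hour 22). With a 9-hour duration, heat treatment must start by 22 − 9 = hour 13.
So heat treatment can start as early as hour 10 and as late as hour 13, giving 13 − 10 = 3 hours of slack.

3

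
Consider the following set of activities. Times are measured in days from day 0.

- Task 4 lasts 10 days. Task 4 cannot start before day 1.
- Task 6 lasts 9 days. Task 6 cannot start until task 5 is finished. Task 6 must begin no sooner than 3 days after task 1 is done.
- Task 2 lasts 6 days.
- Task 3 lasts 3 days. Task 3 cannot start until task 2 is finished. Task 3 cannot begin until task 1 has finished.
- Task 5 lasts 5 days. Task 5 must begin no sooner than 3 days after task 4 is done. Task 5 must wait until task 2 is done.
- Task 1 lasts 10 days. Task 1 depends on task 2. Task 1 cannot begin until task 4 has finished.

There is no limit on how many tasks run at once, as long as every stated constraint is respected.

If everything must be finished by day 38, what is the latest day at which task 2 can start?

Task 3 has no dependents, so it just needs to finish by day 38. Starting by 38 − 3 = day 35 achieves that.
Task 6 has no dependents, so it just needs to finish by day 38. Starting by 38 − 9 = day 29 achieves that.
Task 1 feeds task 3 (must start by day 35); task 6 (must start by day 29, minus 3-day gap → day 26). Taking the minimum, task 1 must finish by day 26 and start by 26 − 10 = day 16.
Task 5 has to be done before task 6 (must start by day 29). That means finishing by day 29, i.e. starting by 29 − 5 = day 24.
Task 2 must finish in time for task 1 (must start by day 16); task 3 (must start by day 35); task 5 (must start by day 24). The tightest is day 16, so task 2 must start by 16 − 6 = day 10.

10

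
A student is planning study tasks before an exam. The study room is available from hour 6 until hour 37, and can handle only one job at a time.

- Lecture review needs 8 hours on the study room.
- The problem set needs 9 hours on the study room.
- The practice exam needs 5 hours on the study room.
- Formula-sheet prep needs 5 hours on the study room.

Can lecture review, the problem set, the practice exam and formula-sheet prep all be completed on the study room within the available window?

The study room window is 37 − 6 = 31 hours.
Running back to back, the jobs need 8 + 9 + 5 + 5 = 27 hours on the study room.
Since 27 ≤ 31, they fit within the window.

Yes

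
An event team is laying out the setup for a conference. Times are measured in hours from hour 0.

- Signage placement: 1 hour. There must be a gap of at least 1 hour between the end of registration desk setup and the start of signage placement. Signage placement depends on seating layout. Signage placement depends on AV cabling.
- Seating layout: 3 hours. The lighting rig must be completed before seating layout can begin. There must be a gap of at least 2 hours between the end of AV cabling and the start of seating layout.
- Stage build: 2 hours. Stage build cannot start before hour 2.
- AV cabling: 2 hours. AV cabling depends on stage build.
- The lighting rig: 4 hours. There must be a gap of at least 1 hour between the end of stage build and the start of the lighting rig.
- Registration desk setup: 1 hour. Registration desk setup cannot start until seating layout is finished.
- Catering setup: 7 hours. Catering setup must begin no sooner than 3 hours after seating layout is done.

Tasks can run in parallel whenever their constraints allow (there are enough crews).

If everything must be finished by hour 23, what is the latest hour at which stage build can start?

3

Signage placement has no dependents, so it just needs to finish by hour 23. Starting by 23 − 1 = hour 22 achieves that.
Since signage placement (must start by hour 22, minus 1-hour gap → hour 21) depends on it, registration desk setup must finish by hour 21. Backing off its 1-hour duration gives a latest start of hour 20.
Catering setup must finish by hour 23; it takes 7 hours, so it must start by 23 − 7 = hour 16.
Seating layout must finish in time for registration desk setup (must start by hour 20); signage placement (must start by hour 22); catering setup (must start by hour 16, minus 3-hour gap → hour 13). The tightest is hour 13, so seating layout must start by 13 − 3 = hour 10.
Since seating layout (must start by hour 10) depends on it, the lighting rig must finish by hour 10. Backing off its 4-hour duration gives a latest start of hour 6.
For AV cabling: seating layout (must start by hour 10, minus 2-hour gap → hour 8); signage placement (must start by hour 22). The most restrictive is hour 8; with a 2-hour duration, AV cabling must start by hour 6.
Stage build feeds the lighting rig (must start by hour 6, minus 1-hour gap → hour 5); AV cabling (must start by hour 6). Taking the minimum, stage build must finish by hour 5 and start by 5 − 2 = hour 3.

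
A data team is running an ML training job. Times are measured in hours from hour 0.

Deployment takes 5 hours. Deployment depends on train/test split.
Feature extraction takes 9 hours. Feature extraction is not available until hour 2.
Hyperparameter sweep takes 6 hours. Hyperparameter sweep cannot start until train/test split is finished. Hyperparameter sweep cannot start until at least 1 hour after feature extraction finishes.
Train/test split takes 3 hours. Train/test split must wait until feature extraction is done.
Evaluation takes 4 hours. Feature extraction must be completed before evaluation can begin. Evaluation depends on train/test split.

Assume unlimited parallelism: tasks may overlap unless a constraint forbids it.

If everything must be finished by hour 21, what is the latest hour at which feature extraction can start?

Nothing follows hyperparameter sweep; the deadline of hour 21 is its only limit. It must start by 21 − 6 = hour 15.
Evaluation has no dependents, so it just needs to finish by hour 21. Starting by 21 − 4 = hour 17 achieves that.
Nothing follows deployment; the deadline of hour 21 is its only limit. It must start by 21 − 5 = hour 16.
Train/test split must finish in time for hyperparameter sweep (must start by hour 15); evaluation (must start by hour 17); deployment (must start by hour 16). The tightest is hour 15, so train/test split must start by 15 − 3 = hour 12.
Feature extraction has several dependents: train/test split (must start by hour 12); hyperparameter sweep (must start by hour 15, minus 1-hour gap → hour 14); evaluation (must start by hour 17). The earliest of those limits is hour 12, so feature extraction must start by 12 − 9 = hour 3.

3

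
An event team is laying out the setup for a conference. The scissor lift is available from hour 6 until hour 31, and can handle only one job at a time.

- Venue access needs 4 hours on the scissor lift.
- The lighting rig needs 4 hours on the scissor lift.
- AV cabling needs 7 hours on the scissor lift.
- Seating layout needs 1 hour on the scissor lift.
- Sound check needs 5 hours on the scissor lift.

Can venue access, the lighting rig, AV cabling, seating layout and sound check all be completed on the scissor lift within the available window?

The scissor lift window is 31 − 6 = 25 hours.
Running back to back, the jobs need 4 + 4 + 7 + 1 + 5 = 21 hours on the scissor lift.
Since 21 ≤ 25, they fit within the window.

Yes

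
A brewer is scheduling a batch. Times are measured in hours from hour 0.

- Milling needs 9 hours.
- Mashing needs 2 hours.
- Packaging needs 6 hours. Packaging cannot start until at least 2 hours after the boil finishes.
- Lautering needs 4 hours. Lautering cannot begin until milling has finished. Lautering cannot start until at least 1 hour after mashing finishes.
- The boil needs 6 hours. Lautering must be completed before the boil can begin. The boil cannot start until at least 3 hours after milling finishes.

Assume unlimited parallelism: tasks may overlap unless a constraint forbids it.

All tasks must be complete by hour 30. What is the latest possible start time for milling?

Packaging has no dependents, so it just needs to finish by hour 30. Starting by 30 − 6 = hour 24 achieves that.
The boil feeds into packaging (must start by hour 24, minus 2-hour gap → hour 22); so the boil must finish by hour 22 and therefore start by hour 16.
Lautering feeds into the boil (must start by hour 16); so lautering must finish by hour 16 and therefore start by hour 12.
Milling must finish in time for lautering (must start by hour 12); the boil (must start by hour 16, minus 3-hour gap → hour 13). The tightest is hour 12, so milling must start by 12 − 9 = hour 3.

3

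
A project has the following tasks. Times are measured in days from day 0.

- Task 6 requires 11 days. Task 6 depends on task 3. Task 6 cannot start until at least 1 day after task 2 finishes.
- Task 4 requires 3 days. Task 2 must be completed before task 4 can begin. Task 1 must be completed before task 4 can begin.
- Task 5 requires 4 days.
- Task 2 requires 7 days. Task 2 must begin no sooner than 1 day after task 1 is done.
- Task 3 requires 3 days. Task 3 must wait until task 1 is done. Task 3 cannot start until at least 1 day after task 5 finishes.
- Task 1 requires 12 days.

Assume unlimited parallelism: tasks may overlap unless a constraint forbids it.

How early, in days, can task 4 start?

Nothing blocks task 1, so it runs from day 0 to day 12.
After task 1 (finishes day 12, plus 1-day gap → day 13), task 2 can start at day 13 and finishes at day 20.
Task 4 waits on task 2 (finishes day 20); task 1 (finishes day 12). The latest of these is day 20, which is the earliest task 4 can start.

20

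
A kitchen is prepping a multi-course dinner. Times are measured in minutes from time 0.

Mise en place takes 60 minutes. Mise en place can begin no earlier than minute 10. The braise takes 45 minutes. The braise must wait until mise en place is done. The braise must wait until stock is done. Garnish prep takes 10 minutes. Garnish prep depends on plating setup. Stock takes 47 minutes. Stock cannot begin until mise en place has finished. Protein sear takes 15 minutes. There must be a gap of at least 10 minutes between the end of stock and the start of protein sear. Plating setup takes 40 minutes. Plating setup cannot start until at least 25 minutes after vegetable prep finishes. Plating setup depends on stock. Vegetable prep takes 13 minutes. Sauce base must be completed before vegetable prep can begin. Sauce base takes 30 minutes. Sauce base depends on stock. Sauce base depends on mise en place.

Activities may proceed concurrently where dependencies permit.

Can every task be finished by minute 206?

Mise en place cannot begin until its own release at minute 10. It runs from minute 10 to 10 + 60 = minute 70.
Stock waits on mise en place (finishes minute 70), so it starts at minute 70 and finishes at 70 + 47 = minute 117.
After stock (finishes minute 117, plus 10-minute gap → minute 127), protein sear can start at minute 127 and finishes at minute 142.
The braise cannot start until mise en place (finishes minute 70); stock (finishes minute 117). The controlling bound is minute 117, so the braise finishes at 117 + 45 = minute 162.
For sauce base: stock (finishes minute 117); mise en place (finishes minute 70). Taking the maximum gives a start of minute 117, and it finishes at 117 + 30 = minute 147.
Vegetable prep waits on sauce base (finishes minute 147), so it starts at minute 147 and finishes at 147 + 13 = minute 160.
Plating setup cannot start until vegetable prep (finishes minute 160, plus 25-minute gap → minute 185); stock (finishes minute 117). The controlling bound is minute 185, so plating setup finishes at 185 + 40 = minute 225.
After plating setup (finishes minute 225), garnish prep can start at minute 225 and finishes at minute 235.
The earliest everything can be done is minute 235, which is after the deadline of 206, so it is not possible.

No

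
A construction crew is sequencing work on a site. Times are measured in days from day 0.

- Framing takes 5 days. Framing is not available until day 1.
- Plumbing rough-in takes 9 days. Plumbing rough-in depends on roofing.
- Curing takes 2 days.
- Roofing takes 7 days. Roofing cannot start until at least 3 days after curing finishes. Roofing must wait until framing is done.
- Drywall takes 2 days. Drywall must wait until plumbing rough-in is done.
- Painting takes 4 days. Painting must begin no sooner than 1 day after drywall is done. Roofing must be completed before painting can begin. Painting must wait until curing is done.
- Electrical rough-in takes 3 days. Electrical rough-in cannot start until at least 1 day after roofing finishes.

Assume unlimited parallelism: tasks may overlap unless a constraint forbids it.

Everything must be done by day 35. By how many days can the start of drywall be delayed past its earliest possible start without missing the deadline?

6

Framing waits on its own release at day 1, so it starts at day 1 and finishes at 1 + 5 = day 6.
Curing has no prerequisites, so it starts at day 0 and finishes at day 2.
Roofing has to wait for curing (finishes day 2, plus 3-day gap → day 5); framing (finishes day 6). The latest of these is day 6, so roofing runs day 6 to 6 + 7 = day 13.
Plumbing rough-in cannot begin until roofing (finishes day 13). It runs from day 13 to 13 + 9 = day 22.
After plumbing rough-in (finishes day 22), drywall can start at day 22 and finishes at day 24.

Working backward from the deadline:
Painting must finish by day 35; it takes 4 days, so it must start by 35 − 4 = day 31.
Drywall has to be done before painting (must start by day 31, minus 1-day gap → day 30). That means finishing by day 30, i.e. starting by 30 − 2 = day 28.
So drywall can start as early as day 22 and as late as day 28, giving 28 − 22 = 6 days of slack.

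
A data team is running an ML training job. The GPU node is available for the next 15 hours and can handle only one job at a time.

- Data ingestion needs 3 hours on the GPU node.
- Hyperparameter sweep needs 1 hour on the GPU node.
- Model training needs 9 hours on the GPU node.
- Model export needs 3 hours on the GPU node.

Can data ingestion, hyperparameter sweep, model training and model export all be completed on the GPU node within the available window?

No

Running back to back, the jobs need 3 + 1 + 9 + 3 = 16 hours on the GPU node.
Since 16 > 15, they cannot all fit.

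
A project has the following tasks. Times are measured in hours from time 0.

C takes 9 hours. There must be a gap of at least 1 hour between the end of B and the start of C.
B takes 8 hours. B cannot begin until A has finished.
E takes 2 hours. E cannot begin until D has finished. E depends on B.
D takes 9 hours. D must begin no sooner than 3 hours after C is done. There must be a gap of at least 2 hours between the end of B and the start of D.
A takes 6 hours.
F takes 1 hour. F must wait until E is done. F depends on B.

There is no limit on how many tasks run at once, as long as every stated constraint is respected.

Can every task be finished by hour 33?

A has no prerequisites, so it starts at hour 0 and finishes at hour 6.
B waits on A (finishes hour 6), so it starts at hour 6 and finishes at 6 + 8 = hour 14.
After B (finishes hour 14, plus 1-hour gap → hour 15), C can start at hour 15 and finishes at hour 24.
D has to wait for C (finishes hour 24, plus 3-hour gap → hour 27); B (finishes hour 14, plus 2-hour gap → hour 16). The latest of these is hour 27, so D runs hour 27 to 27 + 9 = hour 36.
E needs all of D (finishes hour 36); B (finishes hour 14). That puts its earliest start at hour 36; it finishes at 36 + 2 = hour 38.
F cannot start until E (finishes hour 38); B (finishes hour 14). The controlling bound is hour 38, so F finishes at 38 + 1 = hour 39.
The earliest everything can be done is hour 39, which is after the deadline of 33, so it is not possible.

No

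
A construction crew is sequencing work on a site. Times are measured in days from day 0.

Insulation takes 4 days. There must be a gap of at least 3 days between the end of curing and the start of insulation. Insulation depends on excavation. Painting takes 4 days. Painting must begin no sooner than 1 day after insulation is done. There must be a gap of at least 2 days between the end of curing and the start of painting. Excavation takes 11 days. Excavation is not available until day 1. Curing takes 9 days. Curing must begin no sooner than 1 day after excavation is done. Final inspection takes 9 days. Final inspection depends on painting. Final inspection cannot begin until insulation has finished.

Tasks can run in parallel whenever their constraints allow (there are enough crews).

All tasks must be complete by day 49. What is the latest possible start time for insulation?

31

Final inspection has no dependents, so it just needs to finish by day 49. Starting by 49 − 9 = day 40 achieves that.
Painting must finish before final inspection (must start by day 40). With a 4-day duration, painting must start by 40 − 4 = day 36.
Insulation feeds painting (must start by day 36, minus 1-day gap → day 35); final inspection (must start by day 40). Taking the minimum, insulation must finish by day 35 and start by 35 − 4 = day 31.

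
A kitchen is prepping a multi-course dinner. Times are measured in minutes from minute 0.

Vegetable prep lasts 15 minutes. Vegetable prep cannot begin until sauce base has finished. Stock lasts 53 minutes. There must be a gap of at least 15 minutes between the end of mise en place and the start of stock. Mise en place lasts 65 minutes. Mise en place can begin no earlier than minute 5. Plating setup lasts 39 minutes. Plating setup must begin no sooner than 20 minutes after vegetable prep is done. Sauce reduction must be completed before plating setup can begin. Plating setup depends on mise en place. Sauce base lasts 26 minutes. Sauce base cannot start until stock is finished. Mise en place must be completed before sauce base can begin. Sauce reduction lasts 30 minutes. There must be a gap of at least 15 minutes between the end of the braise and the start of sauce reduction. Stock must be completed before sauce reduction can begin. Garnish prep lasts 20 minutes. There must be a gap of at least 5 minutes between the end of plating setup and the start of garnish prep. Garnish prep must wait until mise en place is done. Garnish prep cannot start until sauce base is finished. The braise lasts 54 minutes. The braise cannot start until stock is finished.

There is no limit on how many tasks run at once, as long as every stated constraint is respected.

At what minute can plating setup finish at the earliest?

Mise en place waits on its own release at minute 5, so it starts at minute 5 and finishes at 5 + 65 = minute 70.
Stock waits on mise en place (finishes minute 70, plus 15-minute gap → minute 85), so it starts at minute 85 and finishes at 85 + 53 = minute 138.
The braise waits on stock (finishes minute 138), so it starts at minute 138 and finishes at 138 + 54 = minute 192.
For sauce reduction: the braise (finishes minute 192, plus 15-minute gap → minute 207); stock (finishes minute 138). Taking the maximum gives a start of minute 207, and it finishes at 207 + 30 = minute 237.
Sauce base has to wait for stock (finishes minute 138); mise en place (finishes minute 70). The latest of these is minute 138, so sauce base runs minute 138 to 138 + 26 = minute 164.
Vegetable prep waits on sauce base (finishes minute 164), so it starts at minute 164 and finishes at 164 + 15 = minute 179.
Plating setup has to wait for vegetable prep (finishes minute 179, plus 20-minute gap → minute 199); sauce reduction (finishes minute 237); mise en place (finishes minute 70). The latest of these is minute 237, so plating setup runs minute 237 to 237 + 39 = minute 276.

276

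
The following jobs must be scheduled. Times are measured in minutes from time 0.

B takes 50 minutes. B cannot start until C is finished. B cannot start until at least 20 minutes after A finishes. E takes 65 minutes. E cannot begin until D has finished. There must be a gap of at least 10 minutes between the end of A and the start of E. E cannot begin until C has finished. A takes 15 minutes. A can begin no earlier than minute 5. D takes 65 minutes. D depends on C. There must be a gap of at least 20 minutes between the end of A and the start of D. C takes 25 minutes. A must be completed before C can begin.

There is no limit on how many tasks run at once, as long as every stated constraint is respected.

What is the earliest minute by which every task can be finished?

After its own release at minute 5, A can start at minute 5 and finishes at minute 20.
C waits on A (finishes minute 20), so it starts at minute 20 and finishes at 20 + 25 = minute 45.
D needs all of C (finishes minute 45); A (finishes minute 20, plus 20-minute gap → minute 40). That puts its earliest start at minute 45; it finishes at 45 + 65 = minute 110.
For E: D (finishes minute 110); A (finishes minute 20, plus 10-minute gap → minute 30); C (finishes minute 45). Taking the maximum gives a start of minute 110, and it finishes at 110 + 65 = minute 175.
B has to wait for C (finishes minute 45); A (finishes minute 20, plus 20-minute gap → minute 40). The latest of these is minute 45, so B runs minute 45 to 45 + 50 = minute 95.
All tasks are finished once the last one completes. Finish times: A at 20, B at 95, C at 45, D at 110, E at 175. The latest is minute 175.

175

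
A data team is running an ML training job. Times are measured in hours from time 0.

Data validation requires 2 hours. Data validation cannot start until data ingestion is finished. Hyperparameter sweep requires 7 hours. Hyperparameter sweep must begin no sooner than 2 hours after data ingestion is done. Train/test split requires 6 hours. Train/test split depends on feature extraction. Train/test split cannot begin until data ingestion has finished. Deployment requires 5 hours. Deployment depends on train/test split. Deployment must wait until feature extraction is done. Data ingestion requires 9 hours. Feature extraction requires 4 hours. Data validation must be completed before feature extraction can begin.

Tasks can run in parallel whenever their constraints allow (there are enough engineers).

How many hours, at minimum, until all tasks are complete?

26

Nothing blocks data ingestion, so it runs from hour 0 to hour 9.
Hyperparameter sweep cannot begin until data ingestion (finishes hour 9, plus 2-hour gap → hour 11). It runs from hour 11 to 11 + 7 = hour 18.
Data validation waits on data ingestion (finishes hour 9), so it starts at hour 9 and finishes at 9 + 2 = hour 11.
Feature extraction cannot begin until data validation (finishes hour 11). It runs from hour 11 to 11 + 4 = hour 15.
Train/test split cannot start until feature extraction (finishes hour 15); data ingestion (finishes hour 9). The controlling bound is hour 15, so train/test split finishes at 15 + 6 = hour 21.
For deployment: train/test split (finishes hour 21); feature extraction (finishes hour 15). Taking the maximum gives a start of hour 21, and it finishes at 21 + 5 = hour 26.
All tasks are finished once the last one completes. Finish times: Data ingestion at 9, Data validation at 11, Feature extraction at 15, Train/test split at 21, Hyperparameter sweep at 18, Deployment at 26. The latest is hour 26.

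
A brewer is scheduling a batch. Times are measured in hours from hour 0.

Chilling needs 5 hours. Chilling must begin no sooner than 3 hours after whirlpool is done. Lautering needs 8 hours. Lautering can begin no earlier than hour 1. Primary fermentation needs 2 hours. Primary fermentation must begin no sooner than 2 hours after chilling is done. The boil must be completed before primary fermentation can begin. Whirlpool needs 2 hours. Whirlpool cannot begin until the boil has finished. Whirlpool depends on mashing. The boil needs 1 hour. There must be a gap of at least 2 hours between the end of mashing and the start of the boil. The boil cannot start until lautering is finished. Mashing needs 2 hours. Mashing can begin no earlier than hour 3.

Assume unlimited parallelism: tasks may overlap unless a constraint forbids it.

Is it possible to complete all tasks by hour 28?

Lautering cannot begin until its own release at hour 1. It runs from hour 1 to 1 + 8 = hour 9.
Mashing cannot begin until its own release at hour 3. It runs from hour 3 to 3 + 2 = hour 5.
The boil has to wait for mashing (finishes hour 5, plus 2-hour gap → hour 7); lautering (finishes hour 9). The latest of these is hour 9, so the boil runs hour 9 to 9 + 1 = hour 10.
Whirlpool has to wait for the boil (finishes hour 10); mashing (finishes hour 5). The latest of these is hour 10, so whirlpool runs hour 10 to 10 + 2 = hour 12.
Chilling waits on whirlpool (finishes hour 12, plus 3-hour gap → hour 15), so it starts at hour 15 and finishes at 15 + 5 = hour 20.
Primary fermentation needs all of chilling (finishes hour 20, plus 2-hour gap → hour 22); the boil (finishes hour 10). That puts its earliest start at hour 22; it finishes at 22 + 2 = hour 24.
Every task is finished by hour 24, which is no later than the deadline of 28, so the schedule is feasible.

Yes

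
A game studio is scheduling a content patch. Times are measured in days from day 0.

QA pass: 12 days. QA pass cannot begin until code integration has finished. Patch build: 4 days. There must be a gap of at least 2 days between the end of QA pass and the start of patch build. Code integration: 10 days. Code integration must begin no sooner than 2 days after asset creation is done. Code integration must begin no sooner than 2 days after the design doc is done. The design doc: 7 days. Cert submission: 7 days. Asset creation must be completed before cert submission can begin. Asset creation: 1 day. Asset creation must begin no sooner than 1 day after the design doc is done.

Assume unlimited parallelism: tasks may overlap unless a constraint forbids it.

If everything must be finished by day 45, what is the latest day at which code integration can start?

Patch build must finish by day 45; it takes 4 days, so it must start by 45 − 4 = day 41.
QA pass feeds into patch build (must start by day 41, minus 2-day gap → day 39); so QA pass must finish by day 39 and therefore start by day 27.
Code integration feeds into QA pass (must start by day 27); so code integration must finish by day 27 and therefore start by day 17.

17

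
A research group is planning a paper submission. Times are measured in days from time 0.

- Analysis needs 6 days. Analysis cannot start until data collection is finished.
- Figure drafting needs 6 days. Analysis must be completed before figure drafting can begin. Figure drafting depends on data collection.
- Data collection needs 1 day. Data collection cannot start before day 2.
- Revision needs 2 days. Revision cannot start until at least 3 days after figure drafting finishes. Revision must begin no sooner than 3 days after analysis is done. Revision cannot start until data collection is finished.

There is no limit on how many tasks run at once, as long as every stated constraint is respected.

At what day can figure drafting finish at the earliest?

Data collection waits on its own release at day 2, so it starts at day 2 and finishes at 2 + 1 = day 3.
After data collection (finishes day 3), analysis can start at day 3 and finishes at day 9.
For figure drafting: analysis (finishes day 9); data collection (finishes day 3). Taking the maximum gives a start of day 9, and it finishes at 9 + 6 = day 15.

15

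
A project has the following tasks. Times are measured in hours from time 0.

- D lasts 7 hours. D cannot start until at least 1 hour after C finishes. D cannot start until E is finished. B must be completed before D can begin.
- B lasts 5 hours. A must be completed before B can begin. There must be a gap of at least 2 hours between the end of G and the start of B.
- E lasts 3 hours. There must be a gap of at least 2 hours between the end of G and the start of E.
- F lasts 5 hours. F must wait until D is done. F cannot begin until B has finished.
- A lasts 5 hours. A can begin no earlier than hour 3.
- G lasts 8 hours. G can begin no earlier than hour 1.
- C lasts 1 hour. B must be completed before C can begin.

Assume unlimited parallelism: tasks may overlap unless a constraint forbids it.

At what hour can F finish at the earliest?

30

G waits on its own release at hour 1, so it starts at hour 1 and finishes at 1 + 8 = hour 9.
E cannot begin until G (finishes hour 9, plus 2-hour gap → hour 11). It runs from hour 11 to 11 + 3 = hour 14.
A waits on its own release at hour 3, so it starts at hour 3 and finishes at 3 + 5 = hour 8.
B has to wait for A (finishes hour 8); G (finishes hour 9, plus 2-hour gap → hour 11). The latest of these is hour 11, so B runs hour 11 to 11 + 5 = hour 16.
C cannot begin until B (finishes hour 16). It runs from hour 16 to 16 + 1 = hour 17.
For D: C (finishes hour 17, plus 1-hour gap → hour 18); E (finishes hour 14); B (finishes hour 16). Taking the maximum gives a start of hour 18, and it finishes at 18 + 7 = hour 25.
F cannot start until D (finishes hour 25); B (finishes hour 16). The controlling bound is hour 25, so F finishes at 25 + 5 = hour 30.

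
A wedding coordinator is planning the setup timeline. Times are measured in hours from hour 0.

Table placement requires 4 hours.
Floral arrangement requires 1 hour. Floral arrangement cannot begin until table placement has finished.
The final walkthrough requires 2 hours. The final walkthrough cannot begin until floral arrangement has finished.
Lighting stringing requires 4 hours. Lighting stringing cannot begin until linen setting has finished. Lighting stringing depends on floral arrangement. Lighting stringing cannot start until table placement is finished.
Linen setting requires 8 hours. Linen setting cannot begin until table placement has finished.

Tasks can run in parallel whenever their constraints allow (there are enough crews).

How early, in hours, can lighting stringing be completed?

16

Table placement can start immediately at hour 0; it finishes at hour 4.
Floral arrangement waits on table placement (finishes hour 4), so it starts at hour 4 and finishes at 4 + 1 = hour 5.
Linen setting waits on table placement (finishes hour 4), so it starts at hour 4 and finishes at 4 + 8 = hour 12.
For lighting stringing: linen setting (finishes hour 12); floral arrangement (finishes hour 5); table placement (finishes hour 4). Taking the maximum gives a start of hour 12, and it finishes at 12 + 4 = hour 16.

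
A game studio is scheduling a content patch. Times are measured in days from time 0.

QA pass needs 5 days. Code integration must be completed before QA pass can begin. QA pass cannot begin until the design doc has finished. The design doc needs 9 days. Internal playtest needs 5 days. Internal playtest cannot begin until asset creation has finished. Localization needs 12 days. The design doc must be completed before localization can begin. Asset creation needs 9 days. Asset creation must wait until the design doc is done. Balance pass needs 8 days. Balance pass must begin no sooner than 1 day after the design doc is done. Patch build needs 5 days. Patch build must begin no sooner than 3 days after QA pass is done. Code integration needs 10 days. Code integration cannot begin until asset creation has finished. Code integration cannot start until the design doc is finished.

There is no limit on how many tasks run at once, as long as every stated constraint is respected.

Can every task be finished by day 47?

The design doc has no prerequisites, so it starts at day 0 and finishes at day 9.
After the design doc (finishes day 9), localization can start at day 9 and finishes at day 21.
Balance pass waits on the design doc (finishes day 9, plus 1-day gap → day 10), so it starts at day 10 and finishes at 10 + 8 = day 18.
Asset creation waits on the design doc (finishes day 9), so it starts at day 9 and finishes at 9 + 9 = day 18.
After asset creation (finishes day 18), internal playtest can start at day 18 and finishes at day 23.
Code integration needs all of asset creation (finishes day 18); the design doc (finishes day 9). That puts its earliest start at day 18; it finishes at 18 + 10 = day 28.
QA pass needs all of code integration (finishes day 28); the design doc (finishes day 9). That puts its earliest start at day 28; it finishes at 28 + 5 = day 33.
Patch build cannot begin until QA pass (finishes day 33, plus 3-day gap → day 36). It runs from day 36 to 36 + 5 = day 41.
Every task is finished by day 41, which is no later than the deadline of 47, so the schedule is feasible.

Yes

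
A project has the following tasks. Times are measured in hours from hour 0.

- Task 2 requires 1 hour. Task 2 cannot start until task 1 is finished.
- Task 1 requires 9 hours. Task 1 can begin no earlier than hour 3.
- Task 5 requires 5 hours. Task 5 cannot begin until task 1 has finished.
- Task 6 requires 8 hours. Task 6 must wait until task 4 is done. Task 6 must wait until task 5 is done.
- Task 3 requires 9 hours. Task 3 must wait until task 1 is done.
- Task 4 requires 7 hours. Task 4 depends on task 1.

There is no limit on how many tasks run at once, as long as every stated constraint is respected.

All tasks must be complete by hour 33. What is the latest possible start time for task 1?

9

To finish by hour 33, task 2 (duration 1) must start no later than hour 32.
Task 3 must finish by hour 33; it takes 9 hours, so it must start by 33 − 9 = hour 24.
Nothing follows task 6; the deadline of hour 33 is its only limit. It must start by 33 − 8 = hour 25.
Task 4 must finish before task 6 (must start by hour 25). With a 7-hour duration, task 4 must start by 25 − 7 = hour 18.
Since task 6 (must start by hour 25) depends on it, task 5 must finish by hour 25. Backing off its 5-hour duration gives a latest start of hour 20.
For task 1: task 2 (must start by hour 32); task 3 (must start by hour 24); task 4 (must start by hour 18); task 5 (must start by hour 20). The most restrictive is hour 18; with a 9-hour duration, task 1 must start by hour 9.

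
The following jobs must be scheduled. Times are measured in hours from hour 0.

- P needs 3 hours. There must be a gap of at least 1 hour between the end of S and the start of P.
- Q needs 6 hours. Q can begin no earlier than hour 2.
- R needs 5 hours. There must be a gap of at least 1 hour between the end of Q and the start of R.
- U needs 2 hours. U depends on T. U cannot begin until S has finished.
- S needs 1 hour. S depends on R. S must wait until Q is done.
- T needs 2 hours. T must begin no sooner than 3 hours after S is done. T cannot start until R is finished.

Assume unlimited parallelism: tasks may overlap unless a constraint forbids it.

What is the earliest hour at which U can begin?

20

Q cannot begin until its own release at hour 2. It runs from hour 2 to 2 + 6 = hour 8.
R waits on Q (finishes hour 8, plus 1-hour gap → hour 9), so it starts at hour 9 and finishes at 9 + 5 = hour 14.
S cannot start until R (finishes hour 14); Q (finishes hour 8). The controlling bound is hour 14, so S finishes at 14 + 1 = hour 15.
For T: S (finishes hour 15, plus 3-hour gap → hour 18); R (finishes hour 14). Taking the maximum gives a start of hour 18, and it finishes at 18 + 2 = hour 20.
U waits on T (finishes hour 20); S (finishes hour 15). The latest of these is hour 20, which is the earliest U can start.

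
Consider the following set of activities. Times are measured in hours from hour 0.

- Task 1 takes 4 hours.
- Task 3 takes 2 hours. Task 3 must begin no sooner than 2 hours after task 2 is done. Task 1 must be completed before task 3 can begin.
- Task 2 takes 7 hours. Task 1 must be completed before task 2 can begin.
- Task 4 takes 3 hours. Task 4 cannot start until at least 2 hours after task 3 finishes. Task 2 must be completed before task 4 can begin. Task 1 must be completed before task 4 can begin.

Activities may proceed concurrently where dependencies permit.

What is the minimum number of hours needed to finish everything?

20

Task 1 can start immediately at hour 0; it finishes at hour 4.
Task 2 waits on task 1 (finishes hour 4), so it starts at hour 4 and finishes at 4 + 7 = hour 11.
Task 3 cannot start until task 2 (finishes hour 11, plus 2-hour gap → hour 13); task 1 (finishes hour 4). The controlling bound is hour 13, so task 3 finishes at 13 + 2 = hour 15.
Task 4 has to wait for task 3 (finishes hour 15, plus 2-hour gap → hour 17); task 2 (finishes hour 11); task 1 (finishes hour 4). The latest of these is hour 17, so task 4 runs hour 17 to 17 + 3 = hour 20.
All tasks are finished once the last one completes. Finish times: Task 1 at 4, Task 2 at 11, Task 3 at 15, Task 4 at 20. The latest is hour 20.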